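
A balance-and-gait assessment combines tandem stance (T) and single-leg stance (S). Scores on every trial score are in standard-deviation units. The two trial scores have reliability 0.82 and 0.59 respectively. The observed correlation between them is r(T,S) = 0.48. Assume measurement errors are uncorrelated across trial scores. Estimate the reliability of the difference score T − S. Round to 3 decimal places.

0.433

Var(T−S) = 1 + 1 − 2·0.48 = 2 − 0.96 = 1.04.
With uncorrelated errors the cross-covariances are all true-score covariance, so they carry over unchanged; only the diagonal terms shrink to ρᵢσᵢ².
True-score variance = [0.82 + 0.59] − 0.96 = 1.41 − 0.96 = 0.45.
Reliability = 0.45 / 1.04 = 0.433.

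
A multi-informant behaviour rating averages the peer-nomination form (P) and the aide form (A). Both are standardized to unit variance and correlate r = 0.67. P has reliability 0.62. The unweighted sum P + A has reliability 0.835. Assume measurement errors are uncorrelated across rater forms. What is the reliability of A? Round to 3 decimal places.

Var(P+A) = 2 + 2·0.67 = 3.340.
True-score variance = ρ_P + ρ_A + 2·0.67, so 0.835 = (0.62 + ρ_A + 1.34) / 3.340.
ρ_A = 0.835·3.340 − 0.62 − 1.34 = 0.829.

0.829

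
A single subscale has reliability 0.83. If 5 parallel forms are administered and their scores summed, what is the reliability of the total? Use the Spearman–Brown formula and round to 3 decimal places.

0.961

ρ_k = kρ / (1 + (k−1)ρ) = 5·0.83 / (1 + 4·0.83) = 4.150 / 4.320 = 0.961.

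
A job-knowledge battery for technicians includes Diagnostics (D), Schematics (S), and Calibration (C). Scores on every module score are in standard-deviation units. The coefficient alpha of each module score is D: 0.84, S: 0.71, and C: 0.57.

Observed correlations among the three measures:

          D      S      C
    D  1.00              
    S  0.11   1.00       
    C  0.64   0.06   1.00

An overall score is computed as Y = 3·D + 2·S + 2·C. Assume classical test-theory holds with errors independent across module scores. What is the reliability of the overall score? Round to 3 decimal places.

0.837

Var(Y) = 3² + 2² + 2² + 2·[6·0.11 + 6·0.64 + 4·0.06] = 17 + 9.48 = 26.48.
Under uncorrelated errors the observed covariances equal the true-score covariances, so only the own-variance terms attenuate.
True-score variance = [3²·0.84 + 2²·0.71 + 2²·0.57] + 9.48 = 12.68 + 9.48 = 22.16.
Reliability = 22.16 / 26.48 = 0.837.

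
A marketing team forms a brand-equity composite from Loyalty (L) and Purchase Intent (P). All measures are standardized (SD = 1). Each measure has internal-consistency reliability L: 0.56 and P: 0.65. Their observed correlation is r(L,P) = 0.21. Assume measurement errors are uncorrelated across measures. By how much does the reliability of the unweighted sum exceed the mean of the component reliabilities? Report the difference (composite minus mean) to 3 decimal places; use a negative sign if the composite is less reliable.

0.069

Var(sum) = 2 + 0.42 = 2.42; true-score variance = 1.21 + 0.42 = 1.63; composite reliability = 0.6736.
Mean component reliability = 0.6050.
Difference = 0.6736 − 0.6050 = 0.069.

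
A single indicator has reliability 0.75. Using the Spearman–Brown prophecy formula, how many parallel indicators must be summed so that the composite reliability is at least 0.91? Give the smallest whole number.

k ≥ ρ*(1−ρ₁)/(ρ₁(1−ρ*)) = 0.91·0.25 / (0.75·0.09) = 3.370.
Smallest integer k = 4.

4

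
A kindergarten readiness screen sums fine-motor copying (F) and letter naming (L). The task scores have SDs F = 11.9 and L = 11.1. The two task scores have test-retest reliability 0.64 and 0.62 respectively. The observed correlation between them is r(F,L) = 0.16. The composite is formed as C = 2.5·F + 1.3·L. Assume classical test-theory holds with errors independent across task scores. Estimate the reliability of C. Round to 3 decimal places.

Var(C) = 2.5²·11.9² + 1.3²·11.1² + 2·[3.25·11.9·11.1·0.16] = 1093.29 + 137.374 = 1230.66.
With uncorrelated errors the cross-covariances are all true-score covariance, so they carry over unchanged; only the diagonal terms shrink to ρᵢσᵢ².
True-score variance = [2.5²·11.9²·0.64 + 1.3²·11.1²·0.62] + 137.374 = 695.539 + 137.374 = 832.913.
Reliability = 832.913 / 1230.66 = 0.677.

0.677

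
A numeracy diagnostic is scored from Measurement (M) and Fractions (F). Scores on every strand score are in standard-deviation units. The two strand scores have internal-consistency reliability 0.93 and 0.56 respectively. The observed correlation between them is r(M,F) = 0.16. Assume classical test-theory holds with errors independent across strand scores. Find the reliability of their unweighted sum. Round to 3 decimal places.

0.780

Var(M+F) = 2 + 2·[0.16] = 2 + 0.32 = 2.32.
With uncorrelated errors the cross-covariances are all true-score covariance, so they carry over unchanged; only the diagonal terms shrink to ρᵢσᵢ².
True-score variance = [0.93 + 0.56] + 0.32 = 1.49 + 0.32 = 1.81.
Reliability = 1.81 / 2.32 = 0.780.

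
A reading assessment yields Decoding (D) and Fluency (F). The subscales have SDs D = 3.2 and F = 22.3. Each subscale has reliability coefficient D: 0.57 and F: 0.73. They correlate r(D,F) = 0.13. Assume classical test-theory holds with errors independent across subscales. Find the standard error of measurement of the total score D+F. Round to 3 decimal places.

11.776

Var(total) = 507.53 + 18.5536 = 526.084.
True-score variance = 368.858 + 18.5536 = 387.412, so reliability = 0.7364.
Error variance = 526.084 − 387.412 = 138.672; SEM = √138.672 = 11.776.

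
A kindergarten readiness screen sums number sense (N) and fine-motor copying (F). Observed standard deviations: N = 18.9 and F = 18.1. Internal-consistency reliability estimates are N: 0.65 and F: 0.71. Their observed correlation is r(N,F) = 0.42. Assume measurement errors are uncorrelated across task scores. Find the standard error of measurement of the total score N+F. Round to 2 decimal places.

Var(total) = 684.82 + 287.356 = 972.176.
True-score variance = 464.79 + 287.356 = 752.145, so reliability = 0.7737.
Error variance = 972.176 − 752.145 = 220.03; SEM = √220.03 = 14.83.

14.83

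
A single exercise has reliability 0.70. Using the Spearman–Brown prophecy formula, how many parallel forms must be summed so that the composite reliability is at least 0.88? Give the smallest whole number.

4

k ≥ ρ*(1−ρ₁)/(ρ₁(1−ρ*)) = 0.88·0.30 / (0.70·0.12) = 3.143.
Smallest integer k = 4.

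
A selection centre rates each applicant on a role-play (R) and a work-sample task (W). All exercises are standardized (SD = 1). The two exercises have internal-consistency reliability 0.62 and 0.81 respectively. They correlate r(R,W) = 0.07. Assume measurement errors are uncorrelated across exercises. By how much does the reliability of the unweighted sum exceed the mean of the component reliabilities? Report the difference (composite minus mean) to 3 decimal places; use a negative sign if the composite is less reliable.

0.019

Var(sum) = 2 + 0.14 = 2.14; true-score variance = 1.43 + 0.14 = 1.57; composite reliability = 0.7336.
Mean component reliability = 0.7150.
Difference = 0.7336 − 0.7150 = 0.019.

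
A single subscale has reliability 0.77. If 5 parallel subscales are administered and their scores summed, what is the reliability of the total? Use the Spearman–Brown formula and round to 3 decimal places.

ρ_k = kρ / (1 + (k−1)ρ) = 5·0.77 / (1 + 4·0.77) = 3.850 / 4.080 = 0.944.

0.944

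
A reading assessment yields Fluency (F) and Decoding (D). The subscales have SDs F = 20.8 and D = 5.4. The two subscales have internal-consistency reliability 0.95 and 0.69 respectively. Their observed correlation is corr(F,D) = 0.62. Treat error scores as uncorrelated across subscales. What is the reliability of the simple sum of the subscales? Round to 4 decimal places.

0.9490

Var(F+D) = 20.8² + 5.4² + 2·[20.8·5.4·0.62] = 461.8 + 139.277 = 601.077.
Under uncorrelated errors the observed covariances equal the true-score covariances, so only the own-variance terms attenuate.
True-score variance = [20.8²·0.95 + 5.4²·0.69] + 139.277 = 431.128 + 139.277 = 570.405.
Reliability = 570.405 / 601.077 = 0.9490.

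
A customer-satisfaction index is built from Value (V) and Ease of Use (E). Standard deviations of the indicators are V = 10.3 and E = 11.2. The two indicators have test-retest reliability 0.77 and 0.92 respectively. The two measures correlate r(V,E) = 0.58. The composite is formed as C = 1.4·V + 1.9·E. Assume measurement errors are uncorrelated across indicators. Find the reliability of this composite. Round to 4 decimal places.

0.9173

Var(C) = 1.4²·10.3² + 1.9²·11.2² + 2·[2.66·10.3·11.2·0.58] = 660.775 + 355.955 = 1016.73.
Under uncorrelated errors the observed covariances equal the true-score covariances, so only the own-variance terms attenuate.
True-score variance = [1.4²·10.3²·0.77 + 1.9²·11.2²·0.92] + 355.955 = 576.722 + 355.955 = 932.677.
Reliability = 932.677 / 1016.73 = 0.9173.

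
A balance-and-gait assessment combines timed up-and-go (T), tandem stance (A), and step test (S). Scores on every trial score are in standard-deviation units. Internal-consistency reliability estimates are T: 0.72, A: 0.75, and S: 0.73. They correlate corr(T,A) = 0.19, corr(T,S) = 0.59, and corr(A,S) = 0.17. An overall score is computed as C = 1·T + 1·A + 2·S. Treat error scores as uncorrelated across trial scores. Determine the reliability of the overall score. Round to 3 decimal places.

Var(C) = 1 + 1 + 2² + 2·[0.19 + 2·0.59 + 2·0.17] = 6 + 3.42 = 9.42.
With uncorrelated errors the cross-covariances are all true-score covariance, so they carry over unchanged; only the diagonal terms shrink to ρᵢσᵢ².
True-score variance = [0.72 + 0.75 + 2²·0.73] + 3.42 = 4.39 + 3.42 = 7.81.
Reliability = 7.81 / 9.42 = 0.829.

0.829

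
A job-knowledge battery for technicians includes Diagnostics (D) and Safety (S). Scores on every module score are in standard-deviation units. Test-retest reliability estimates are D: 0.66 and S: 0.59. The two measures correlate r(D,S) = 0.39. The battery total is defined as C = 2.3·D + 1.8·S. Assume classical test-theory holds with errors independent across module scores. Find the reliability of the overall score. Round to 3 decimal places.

Var(C) = 2.3² + 1.8² + 2·[4.14·0.39] = 8.53 + 3.2292 = 11.7592.
Under uncorrelated errors the observed covariances equal the true-score covariances, so only the own-variance terms attenuate.
True-score variance = [2.3²·0.66 + 1.8²·0.59] + 3.2292 = 5.403 + 3.2292 = 8.6322.
Reliability = 8.6322 / 11.7592 = 0.734.

0.734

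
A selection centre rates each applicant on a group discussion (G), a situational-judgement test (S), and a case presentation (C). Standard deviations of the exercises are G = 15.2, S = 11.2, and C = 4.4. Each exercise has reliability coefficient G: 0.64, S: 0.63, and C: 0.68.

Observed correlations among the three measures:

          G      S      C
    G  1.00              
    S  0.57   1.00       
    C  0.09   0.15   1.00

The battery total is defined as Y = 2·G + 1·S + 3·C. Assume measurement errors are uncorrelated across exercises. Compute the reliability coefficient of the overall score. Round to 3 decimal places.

0.748

Var(Y) = 2²·15.2² + 11.2² + 3²·4.4² + 2·[2·15.2·11.2·0.57 + 6·15.2·4.4·0.09 + 3·11.2·4.4·0.15] = 1223.84 + 504.73 = 1728.57.
With uncorrelated errors the cross-covariances are all true-score covariance, so they carry over unchanged; only the diagonal terms shrink to ρᵢσᵢ².
True-score variance = [2²·15.2²·0.64 + 11.2²·0.63 + 3²·4.4²·0.68] + 504.73 = 788.973 + 504.73 = 1293.7.
Reliability = 1293.7 / 1728.57 = 0.748.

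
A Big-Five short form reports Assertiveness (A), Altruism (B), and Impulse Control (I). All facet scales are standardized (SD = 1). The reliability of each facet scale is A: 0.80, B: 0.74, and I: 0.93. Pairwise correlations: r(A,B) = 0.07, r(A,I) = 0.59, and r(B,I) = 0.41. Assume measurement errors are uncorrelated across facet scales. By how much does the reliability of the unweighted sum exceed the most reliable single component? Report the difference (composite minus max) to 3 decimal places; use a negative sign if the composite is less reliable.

Var(sum) = 3 + 2.14 = 5.14; true-score variance = 2.47 + 2.14 = 4.61; composite reliability = 0.8969.
Max component reliability = 0.9300.
Difference = 0.8969 − 0.9300 = -0.033.

-0.033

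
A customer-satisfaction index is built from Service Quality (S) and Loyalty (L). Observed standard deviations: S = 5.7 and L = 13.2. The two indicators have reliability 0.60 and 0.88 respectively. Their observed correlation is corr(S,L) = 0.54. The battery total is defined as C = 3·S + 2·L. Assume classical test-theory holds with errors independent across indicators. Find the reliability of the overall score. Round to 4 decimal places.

Var(C) = 3²·5.7² + 2²·13.2² + 2·[6·5.7·13.2·0.54] = 989.37 + 487.555 = 1476.93.
Under uncorrelated errors the observed covariances equal the true-score covariances, so only the own-variance terms attenuate.
True-score variance = [3²·5.7²·0.60 + 2²·13.2²·0.88] + 487.555 = 788.771 + 487.555 = 1276.33.
Reliability = 1276.33 / 1476.93 = 0.8642.

0.8642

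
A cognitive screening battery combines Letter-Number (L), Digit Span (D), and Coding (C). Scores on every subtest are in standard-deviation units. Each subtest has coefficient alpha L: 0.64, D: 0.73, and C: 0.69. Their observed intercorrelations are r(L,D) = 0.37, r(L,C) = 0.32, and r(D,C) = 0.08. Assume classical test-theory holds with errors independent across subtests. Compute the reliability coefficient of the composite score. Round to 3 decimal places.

0.793

Var(L+D+C) = 3 + 2·[0.37 + 0.32 + 0.08] = 3 + 1.54 = 4.54.
Because errors are independent across components, Cov(Tᵢ,Tⱼ) = Cov(Xᵢ,Xⱼ); the off-diagonal part of the true-score variance is the same as above.
True-score variance = [0.64 + 0.73 + 0.69] + 1.54 = 2.06 + 1.54 = 3.6.
Reliability = 3.6 / 4.54 = 0.793.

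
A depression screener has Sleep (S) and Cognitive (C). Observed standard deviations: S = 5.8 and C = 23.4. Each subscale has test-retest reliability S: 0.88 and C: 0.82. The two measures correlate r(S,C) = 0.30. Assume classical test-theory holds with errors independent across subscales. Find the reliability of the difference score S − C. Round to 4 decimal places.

Var(S−C) = 5.8² + 23.4² − 2·5.8·23.4·0.30 = 581.2 − 81.432 = 499.768.
Under uncorrelated errors the observed covariances equal the true-score covariances, so only the own-variance terms attenuate.
True-score variance = [5.8²·0.88 + 23.4²·0.82] − 81.432 = 478.602 − 81.432 = 397.17.
Reliability = 397.17 / 499.768 = 0.7947.

0.7947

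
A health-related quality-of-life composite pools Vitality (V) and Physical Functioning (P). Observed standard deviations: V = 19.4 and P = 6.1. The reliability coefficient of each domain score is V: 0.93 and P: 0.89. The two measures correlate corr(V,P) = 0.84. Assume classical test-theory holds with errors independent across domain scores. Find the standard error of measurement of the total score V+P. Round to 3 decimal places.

5.517

Var(total) = 413.57 + 198.811 = 612.381.
True-score variance = 383.132 + 198.811 = 581.943, so reliability = 0.9503.
Error variance = 612.381 − 581.943 = 30.4383; SEM = √30.4383 = 5.517.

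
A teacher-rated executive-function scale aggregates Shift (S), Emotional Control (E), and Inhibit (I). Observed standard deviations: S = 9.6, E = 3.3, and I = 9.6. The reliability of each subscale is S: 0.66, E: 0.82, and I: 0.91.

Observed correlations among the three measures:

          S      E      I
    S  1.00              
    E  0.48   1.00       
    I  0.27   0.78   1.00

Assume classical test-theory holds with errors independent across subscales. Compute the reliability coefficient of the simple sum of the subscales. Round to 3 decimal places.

0.872

Var(S+E+I) = 9.6² + 3.3² + 9.6² + 2·[9.6·3.3·0.48 + 9.6·9.6·0.27 + 3.3·9.6·0.78] = 195.21 + 129.6 = 324.81.
Under uncorrelated errors the observed covariances equal the true-score covariances, so only the own-variance terms attenuate.
True-score variance = [9.6²·0.66 + 3.3²·0.82 + 9.6²·0.91] + 129.6 = 153.621 + 129.6 = 283.221.
Reliability = 283.221 / 324.81 = 0.872.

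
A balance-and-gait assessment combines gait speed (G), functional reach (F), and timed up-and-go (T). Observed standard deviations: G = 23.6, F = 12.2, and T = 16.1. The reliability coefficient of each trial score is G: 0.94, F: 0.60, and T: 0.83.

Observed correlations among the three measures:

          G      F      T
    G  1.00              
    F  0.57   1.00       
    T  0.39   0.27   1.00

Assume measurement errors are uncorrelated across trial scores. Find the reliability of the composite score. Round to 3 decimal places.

Var(G+F+T) = 23.6² + 12.2² + 16.1² + 2·[23.6·12.2·0.57 + 23.6·16.1·0.39 + 12.2·16.1·0.27] = 965.01 + 730.664 = 1695.67.
With uncorrelated errors the cross-covariances are all true-score covariance, so they carry over unchanged; only the diagonal terms shrink to ρᵢσᵢ².
True-score variance = [23.6²·0.94 + 12.2²·0.60 + 16.1²·0.83] + 730.664 = 827.991 + 730.664 = 1558.66.
Reliability = 1558.66 / 1695.67 = 0.919.

0.919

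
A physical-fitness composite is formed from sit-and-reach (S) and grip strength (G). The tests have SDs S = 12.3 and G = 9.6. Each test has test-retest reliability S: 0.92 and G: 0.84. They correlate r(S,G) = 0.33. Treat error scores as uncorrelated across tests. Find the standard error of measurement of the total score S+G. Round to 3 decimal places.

Var(total) = 243.45 + 77.9328 = 321.383.
True-score variance = 216.601 + 77.9328 = 294.534, so reliability = 0.9165.
Error variance = 321.383 − 294.534 = 26.8488; SEM = √26.8488 = 5.182.

5.182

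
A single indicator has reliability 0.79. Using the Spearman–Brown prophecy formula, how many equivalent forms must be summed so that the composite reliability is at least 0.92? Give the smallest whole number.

4

k ≥ ρ*(1−ρ₁)/(ρ₁(1−ρ*)) = 0.92·0.21 / (0.79·0.08) = 3.057.
Smallest integer k = 4.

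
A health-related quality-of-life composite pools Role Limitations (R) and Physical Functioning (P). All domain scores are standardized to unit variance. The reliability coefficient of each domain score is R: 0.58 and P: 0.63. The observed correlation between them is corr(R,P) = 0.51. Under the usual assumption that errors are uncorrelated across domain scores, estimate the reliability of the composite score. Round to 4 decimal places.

Var(R+P) = 2 + 2·[0.51] = 2 + 1.02 = 3.02.
Under uncorrelated errors the observed covariances equal the true-score covariances, so only the own-variance terms attenuate.
True-score variance = [0.58 + 0.63] + 1.02 = 1.21 + 1.02 = 2.23.
Reliability = 2.23 / 3.02 = 0.7384.

0.7384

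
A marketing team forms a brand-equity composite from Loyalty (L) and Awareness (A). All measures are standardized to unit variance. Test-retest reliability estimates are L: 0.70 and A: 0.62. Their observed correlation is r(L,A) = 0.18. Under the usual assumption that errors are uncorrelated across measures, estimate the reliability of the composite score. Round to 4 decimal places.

Var(L+A) = 2 + 2·[0.18] = 2 + 0.36 = 2.36.
Under uncorrelated errors the observed covariances equal the true-score covariances, so only the own-variance terms attenuate.
True-score variance = [0.70 + 0.62] + 0.36 = 1.32 + 0.36 = 1.68.
Reliability = 1.68 / 2.36 = 0.7119.

0.7119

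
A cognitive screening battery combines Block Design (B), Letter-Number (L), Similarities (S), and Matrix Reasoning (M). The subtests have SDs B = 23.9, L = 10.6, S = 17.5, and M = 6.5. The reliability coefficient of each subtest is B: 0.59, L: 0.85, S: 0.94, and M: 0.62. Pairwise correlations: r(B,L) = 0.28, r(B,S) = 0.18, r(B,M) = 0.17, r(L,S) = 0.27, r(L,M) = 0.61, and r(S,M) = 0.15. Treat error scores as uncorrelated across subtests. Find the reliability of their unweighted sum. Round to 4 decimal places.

Var(B+L+S+M) = 23.9² + 10.6² + 17.5² + 6.5² + 2·[23.9·10.6·0.28 + 23.9·17.5·0.18 + 23.9·6.5·0.17 + 10.6·17.5·0.27 + 10.6·6.5·0.61 + 17.5·6.5·0.15] = 1032.07 + 563.612 = 1595.68.
Under uncorrelated errors the observed covariances equal the true-score covariances, so only the own-variance terms attenuate.
True-score variance = [23.9²·0.59 + 10.6²·0.85 + 17.5²·0.94 + 6.5²·0.62] + 563.612 = 746.59 + 563.612 = 1310.2.
Reliability = 1310.2 / 1595.68 = 0.8211.

0.8211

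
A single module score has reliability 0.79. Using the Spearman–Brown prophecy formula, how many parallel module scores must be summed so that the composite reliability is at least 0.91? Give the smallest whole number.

k ≥ ρ*(1−ρ₁)/(ρ₁(1−ρ*)) = 0.91·0.21 / (0.79·0.09) = 2.688.
Smallest integer k = 3.

3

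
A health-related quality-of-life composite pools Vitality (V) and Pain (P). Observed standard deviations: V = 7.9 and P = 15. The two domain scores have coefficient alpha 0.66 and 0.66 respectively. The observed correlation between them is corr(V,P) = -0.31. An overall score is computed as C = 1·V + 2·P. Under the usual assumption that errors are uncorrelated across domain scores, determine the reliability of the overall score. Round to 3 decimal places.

0.599

Var(C) = 7.9² + 2²·15² + 2·[2·7.9·15·(-0.31)] = 962.41 − 146.94 = 815.47.
With uncorrelated errors the cross-covariances are all true-score covariance, so they carry over unchanged; only the diagonal terms shrink to ρᵢσᵢ².
True-score variance = [7.9²·0.66 + 2²·15²·0.66] − 146.94 = 635.191 − 146.94 = 488.251.
Reliability = 488.251 / 815.47 = 0.599.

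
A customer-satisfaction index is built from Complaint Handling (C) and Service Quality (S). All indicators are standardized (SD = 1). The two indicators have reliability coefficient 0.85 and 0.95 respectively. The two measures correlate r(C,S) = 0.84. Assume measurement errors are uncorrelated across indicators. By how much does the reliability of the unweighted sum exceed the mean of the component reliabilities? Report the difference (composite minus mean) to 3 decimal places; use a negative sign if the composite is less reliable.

0.046

Var(sum) = 2 + 1.68 = 3.68; true-score variance = 1.8 + 1.68 = 3.48; composite reliability = 0.9457.
Mean component reliability = 0.9000.
Difference = 0.9457 − 0.9000 = 0.046.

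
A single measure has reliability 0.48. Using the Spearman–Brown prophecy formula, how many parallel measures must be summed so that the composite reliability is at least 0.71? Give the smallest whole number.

3

k ≥ ρ*(1−ρ₁)/(ρ₁(1−ρ*)) = 0.71·0.52 / (0.48·0.29) = 2.652.
Smallest integer k = 3.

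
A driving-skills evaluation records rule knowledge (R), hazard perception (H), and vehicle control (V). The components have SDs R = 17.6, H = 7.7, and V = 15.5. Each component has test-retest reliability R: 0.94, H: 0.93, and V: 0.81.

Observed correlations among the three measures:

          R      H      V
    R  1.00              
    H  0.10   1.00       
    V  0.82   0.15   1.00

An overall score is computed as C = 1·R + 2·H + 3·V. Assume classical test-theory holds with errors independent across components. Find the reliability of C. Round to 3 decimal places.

Var(C) = 17.6² + 2²·7.7² + 3²·15.5² + 2·[2·17.6·7.7·0.10 + 3·17.6·15.5·0.82 + 6·7.7·15.5·0.15] = 2709.17 + 1611.21 = 4320.38.
Because errors are independent across components, Cov(Tᵢ,Tⱼ) = Cov(Xᵢ,Xⱼ); the off-diagonal part of the true-score variance is the same as above.
True-score variance = [17.6²·0.94 + 2²·7.7²·0.93 + 3²·15.5²·0.81] + 1611.21 = 2263.16 + 1611.21 = 3874.37.
Reliability = 3874.37 / 4320.38 = 0.897.

0.897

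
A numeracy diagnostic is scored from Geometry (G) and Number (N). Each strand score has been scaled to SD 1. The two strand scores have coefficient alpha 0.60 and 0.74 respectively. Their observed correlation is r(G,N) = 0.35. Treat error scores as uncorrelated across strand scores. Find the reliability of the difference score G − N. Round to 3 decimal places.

Var(G−N) = 1 + 1 − 2·0.35 = 2 − 0.7 = 1.3.
With uncorrelated errors the cross-covariances are all true-score covariance, so they carry over unchanged; only the diagonal terms shrink to ρᵢσᵢ².
True-score variance = [0.60 + 0.74] − 0.7 = 1.34 − 0.7 = 0.64.
Reliability = 0.64 / 1.3 = 0.492.

0.492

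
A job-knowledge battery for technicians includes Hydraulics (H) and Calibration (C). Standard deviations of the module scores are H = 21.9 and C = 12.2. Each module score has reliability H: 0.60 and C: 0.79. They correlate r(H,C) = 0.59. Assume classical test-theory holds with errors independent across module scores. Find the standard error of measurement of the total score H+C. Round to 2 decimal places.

14.94

Var(total) = 628.45 + 315.272 = 943.722.
True-score variance = 405.35 + 315.272 = 720.622, so reliability = 0.7636.
Error variance = 943.722 − 720.622 = 223.1; SEM = √223.1 = 14.94.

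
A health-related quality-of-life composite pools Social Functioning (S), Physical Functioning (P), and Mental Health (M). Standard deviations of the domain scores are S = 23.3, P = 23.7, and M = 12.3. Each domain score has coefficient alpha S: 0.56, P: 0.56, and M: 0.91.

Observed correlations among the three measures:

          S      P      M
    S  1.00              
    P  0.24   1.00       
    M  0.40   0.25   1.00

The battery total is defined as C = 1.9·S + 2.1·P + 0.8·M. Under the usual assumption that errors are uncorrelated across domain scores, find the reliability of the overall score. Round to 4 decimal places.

0.6829

Var(C) = 1.9²·23.3² + 2.1²·23.7² + 0.8²·12.3² + 2·[3.99·23.3·23.7·0.24 + 1.52·23.3·12.3·0.40 + 1.68·23.7·12.3·0.25] = 4533.71 + 1650.95 = 6184.67.
With uncorrelated errors the cross-covariances are all true-score covariance, so they carry over unchanged; only the diagonal terms shrink to ρᵢσᵢ².
True-score variance = [1.9²·23.3²·0.56 + 2.1²·23.7²·0.56 + 0.8²·12.3²·0.91] + 1650.95 = 2572.77 + 1650.95 = 4223.72.
Reliability = 4223.72 / 6184.67 = 0.6829.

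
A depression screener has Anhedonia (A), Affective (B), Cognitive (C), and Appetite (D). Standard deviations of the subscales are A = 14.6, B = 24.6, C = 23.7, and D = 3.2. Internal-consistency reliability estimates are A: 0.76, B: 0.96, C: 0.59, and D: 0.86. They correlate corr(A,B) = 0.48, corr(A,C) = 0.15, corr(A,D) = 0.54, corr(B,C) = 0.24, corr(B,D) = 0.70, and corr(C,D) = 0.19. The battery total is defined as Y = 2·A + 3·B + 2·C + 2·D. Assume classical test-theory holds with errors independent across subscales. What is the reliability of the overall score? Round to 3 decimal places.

0.902

Var(Y) = 2²·14.6² + 3²·24.6² + 2²·23.7² + 2²·3.2² + 2·[6·14.6·24.6·0.48 + 4·14.6·23.7·0.15 + 4·14.6·3.2·0.54 + 6·24.6·23.7·0.24 + 6·24.6·3.2·0.70 + 4·23.7·3.2·0.19] = 8586.8 + 5141.44 = 13728.2.
Under uncorrelated errors the observed covariances equal the true-score covariances, so only the own-variance terms attenuate.
True-score variance = [2²·14.6²·0.76 + 3²·24.6²·0.96 + 2²·23.7²·0.59 + 2²·3.2²·0.86] + 5141.44 = 7237.4 + 5141.44 = 12378.8.
Reliability = 12378.8 / 13728.2 = 0.902.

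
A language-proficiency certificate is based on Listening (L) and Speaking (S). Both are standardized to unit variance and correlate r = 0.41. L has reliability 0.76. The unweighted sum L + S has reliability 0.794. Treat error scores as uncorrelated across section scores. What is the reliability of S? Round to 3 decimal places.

0.659

Var(L+S) = 2 + 2·0.41 = 2.820.
True-score variance = ρ_L + ρ_S + 2·0.41, so 0.794 = (0.76 + ρ_S + 0.82) / 2.820.
ρ_S = 0.794·2.820 − 0.76 − 0.82 = 0.659.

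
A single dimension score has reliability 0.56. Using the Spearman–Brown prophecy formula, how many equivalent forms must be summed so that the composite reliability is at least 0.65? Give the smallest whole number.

2

k ≥ ρ*(1−ρ₁)/(ρ₁(1−ρ*)) = 0.65·0.44 / (0.56·0.35) = 1.459.
Smallest integer k = 2.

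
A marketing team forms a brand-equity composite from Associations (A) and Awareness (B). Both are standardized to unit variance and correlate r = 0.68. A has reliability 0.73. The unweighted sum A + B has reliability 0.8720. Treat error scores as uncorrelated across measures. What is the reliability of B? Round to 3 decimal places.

Var(A+B) = 2 + 2·0.68 = 3.360.
True-score variance = ρ_A + ρ_B + 2·0.68, so 0.8720 = (0.73 + ρ_B + 1.36) / 3.360.
ρ_B = 0.8720·3.360 − 0.73 − 1.36 = 0.840.

0.840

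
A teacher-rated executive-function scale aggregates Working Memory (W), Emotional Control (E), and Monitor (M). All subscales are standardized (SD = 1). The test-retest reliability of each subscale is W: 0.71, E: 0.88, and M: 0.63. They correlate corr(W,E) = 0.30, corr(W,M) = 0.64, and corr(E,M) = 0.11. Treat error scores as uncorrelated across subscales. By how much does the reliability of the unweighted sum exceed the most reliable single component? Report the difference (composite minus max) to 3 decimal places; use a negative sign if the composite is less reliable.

Var(sum) = 3 + 2.1 = 5.1; true-score variance = 2.22 + 2.1 = 4.32; composite reliability = 0.8471.
Max component reliability = 0.8800.
Difference = 0.8471 − 0.8800 = -0.033.

-0.033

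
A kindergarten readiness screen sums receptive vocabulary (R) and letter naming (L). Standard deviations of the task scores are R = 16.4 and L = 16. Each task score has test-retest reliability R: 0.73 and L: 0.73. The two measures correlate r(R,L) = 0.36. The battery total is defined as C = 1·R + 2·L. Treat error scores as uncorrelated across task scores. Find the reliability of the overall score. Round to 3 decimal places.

0.791

Var(C) = 16.4² + 2²·16² + 2·[2·16.4·16·0.36] = 1292.96 + 377.856 = 1670.82.
With uncorrelated errors the cross-covariances are all true-score covariance, so they carry over unchanged; only the diagonal terms shrink to ρᵢσᵢ².
True-score variance = [16.4²·0.73 + 2²·16²·0.73] + 377.856 = 943.861 + 377.856 = 1321.72.
Reliability = 1321.72 / 1670.82 = 0.791.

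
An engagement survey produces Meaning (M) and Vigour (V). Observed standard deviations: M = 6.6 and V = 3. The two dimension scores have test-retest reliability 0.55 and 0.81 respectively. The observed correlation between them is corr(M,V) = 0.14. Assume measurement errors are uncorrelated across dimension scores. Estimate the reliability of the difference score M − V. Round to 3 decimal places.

Var(M−V) = 6.6² + 3² − 2·6.6·3·0.14 = 52.56 − 5.544 = 47.016.
With uncorrelated errors the cross-covariances are all true-score covariance, so they carry over unchanged; only the diagonal terms shrink to ρᵢσᵢ².
True-score variance = [6.6²·0.55 + 3²·0.81] − 5.544 = 31.248 − 5.544 = 25.704.
Reliability = 25.704 / 47.016 = 0.547.

0.547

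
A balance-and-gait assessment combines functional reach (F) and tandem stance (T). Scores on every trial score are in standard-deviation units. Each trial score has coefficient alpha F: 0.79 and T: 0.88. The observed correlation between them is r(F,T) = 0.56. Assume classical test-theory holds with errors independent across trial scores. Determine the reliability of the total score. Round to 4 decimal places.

0.8942

Var(F+T) = 2 + 2·[0.56] = 2 + 1.12 = 3.12.
Because errors are independent across components, Cov(Tᵢ,Tⱼ) = Cov(Xᵢ,Xⱼ); the off-diagonal part of the true-score variance is the same as above.
True-score variance = [0.79 + 0.88] + 1.12 = 1.67 + 1.12 = 2.79.
Reliability = 2.79 / 3.12 = 0.8942.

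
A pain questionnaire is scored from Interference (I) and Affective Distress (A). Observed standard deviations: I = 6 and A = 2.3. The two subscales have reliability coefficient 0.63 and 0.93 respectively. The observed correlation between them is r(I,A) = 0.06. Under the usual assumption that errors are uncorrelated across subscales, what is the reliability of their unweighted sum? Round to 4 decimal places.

Var(I+A) = 6² + 2.3² + 2·[6·2.3·0.06] = 41.29 + 1.656 = 42.946.
Under uncorrelated errors the observed covariances equal the true-score covariances, so only the own-variance terms attenuate.
True-score variance = [6²·0.63 + 2.3²·0.93] + 1.656 = 27.5997 + 1.656 = 29.2557.
Reliability = 29.2557 / 42.946 = 0.6812.

0.6812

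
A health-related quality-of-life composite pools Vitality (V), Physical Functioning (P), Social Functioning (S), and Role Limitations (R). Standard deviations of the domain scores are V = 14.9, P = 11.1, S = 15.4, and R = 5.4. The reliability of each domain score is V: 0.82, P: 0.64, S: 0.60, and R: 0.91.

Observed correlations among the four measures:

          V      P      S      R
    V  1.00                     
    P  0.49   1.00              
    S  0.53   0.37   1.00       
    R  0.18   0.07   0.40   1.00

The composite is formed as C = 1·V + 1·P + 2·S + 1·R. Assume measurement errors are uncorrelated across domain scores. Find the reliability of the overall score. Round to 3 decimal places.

Var(C) = 14.9² + 11.1² + 2²·15.4² + 5.4² + 2·[14.9·11.1·0.49 + 2·14.9·15.4·0.53 + 14.9·5.4·0.18 + 2·11.1·15.4·0.37 + 11.1·5.4·0.07 + 2·15.4·5.4·0.40] = 1323.02 + 1071.94 = 2394.96.
With uncorrelated errors the cross-covariances are all true-score covariance, so they carry over unchanged; only the diagonal terms shrink to ρᵢσᵢ².
True-score variance = [14.9²·0.82 + 11.1²·0.64 + 2²·15.4²·0.60 + 5.4²·0.91] + 1071.94 = 856.622 + 1071.94 = 1928.56.
Reliability = 1928.56 / 2394.96 = 0.805.

0.805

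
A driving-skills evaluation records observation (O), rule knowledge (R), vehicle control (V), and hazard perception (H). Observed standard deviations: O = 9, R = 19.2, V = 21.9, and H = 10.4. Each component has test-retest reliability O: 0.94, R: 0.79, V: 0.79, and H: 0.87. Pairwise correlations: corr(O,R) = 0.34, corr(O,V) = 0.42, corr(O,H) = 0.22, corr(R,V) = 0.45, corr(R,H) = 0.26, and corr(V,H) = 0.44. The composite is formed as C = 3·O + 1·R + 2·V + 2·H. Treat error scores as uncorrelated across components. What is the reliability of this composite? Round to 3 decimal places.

Var(C) = 3²·9² + 19.2² + 2²·21.9² + 2²·10.4² + 2·[3·9·19.2·0.34 + 6·9·21.9·0.42 + 6·9·10.4·0.22 + 2·19.2·21.9·0.45 + 2·19.2·10.4·0.26 + 4·21.9·10.4·0.44] = 3448.72 + 3359.25 = 6807.97.
With uncorrelated errors the cross-covariances are all true-score covariance, so they carry over unchanged; only the diagonal terms shrink to ρᵢσᵢ².
True-score variance = [3²·9²·0.94 + 19.2²·0.79 + 2²·21.9²·0.79 + 2²·10.4²·0.87] + 3359.25 = 2868.45 + 3359.25 = 6227.7.
Reliability = 6227.7 / 6807.97 = 0.915.

0.915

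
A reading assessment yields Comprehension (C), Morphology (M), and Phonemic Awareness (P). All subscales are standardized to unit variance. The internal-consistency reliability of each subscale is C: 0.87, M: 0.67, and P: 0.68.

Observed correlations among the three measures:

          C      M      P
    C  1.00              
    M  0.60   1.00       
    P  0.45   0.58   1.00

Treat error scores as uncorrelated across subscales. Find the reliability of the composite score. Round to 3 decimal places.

0.875

Var(C+M+P) = 3 + 2·[0.60 + 0.45 + 0.58] = 3 + 3.26 = 6.26.
Because errors are independent across components, Cov(Tᵢ,Tⱼ) = Cov(Xᵢ,Xⱼ); the off-diagonal part of the true-score variance is the same as above.
True-score variance = [0.87 + 0.67 + 0.68] + 3.26 = 2.22 + 3.26 = 5.48.
Reliability = 5.48 / 6.26 = 0.875.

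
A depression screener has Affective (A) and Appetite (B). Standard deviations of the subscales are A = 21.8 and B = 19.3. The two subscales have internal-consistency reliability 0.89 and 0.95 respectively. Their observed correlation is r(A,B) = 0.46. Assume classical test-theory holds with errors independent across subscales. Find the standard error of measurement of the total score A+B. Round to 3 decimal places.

8.420

Var(total) = 847.73 + 387.081 = 1234.81.
True-score variance = 776.829 + 387.081 = 1163.91, so reliability = 0.9426.
Error variance = 1234.81 − 1163.91 = 70.9009; SEM = √70.9009 = 8.420.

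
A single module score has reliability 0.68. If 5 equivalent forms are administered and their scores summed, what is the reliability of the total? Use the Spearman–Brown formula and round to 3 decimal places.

0.914

ρ_k = kρ / (1 + (k−1)ρ) = 5·0.68 / (1 + 4·0.68) = 3.400 / 3.720 = 0.914.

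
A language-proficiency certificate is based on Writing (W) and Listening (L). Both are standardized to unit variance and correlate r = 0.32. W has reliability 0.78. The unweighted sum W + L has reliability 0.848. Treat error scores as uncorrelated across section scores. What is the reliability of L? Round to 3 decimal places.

Var(W+L) = 2 + 2·0.32 = 2.640.
True-score variance = ρ_W + ρ_L + 2·0.32, so 0.848 = (0.78 + ρ_L + 0.64) / 2.640.
ρ_L = 0.848·2.640 − 0.78 − 0.64 = 0.819.

0.819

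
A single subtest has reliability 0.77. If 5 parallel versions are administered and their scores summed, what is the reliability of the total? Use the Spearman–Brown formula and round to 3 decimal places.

ρ_k = kρ / (1 + (k−1)ρ) = 5·0.77 / (1 + 4·0.77) = 3.850 / 4.080 = 0.944.

0.944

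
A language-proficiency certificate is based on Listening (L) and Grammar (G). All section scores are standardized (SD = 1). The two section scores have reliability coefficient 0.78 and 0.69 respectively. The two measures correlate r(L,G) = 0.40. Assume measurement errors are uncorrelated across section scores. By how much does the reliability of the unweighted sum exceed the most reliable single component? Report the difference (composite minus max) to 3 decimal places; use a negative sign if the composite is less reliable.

0.031

Var(sum) = 2 + 0.8 = 2.8; true-score variance = 1.47 + 0.8 = 2.27; composite reliability = 0.8107.
Max component reliability = 0.7800.
Difference = 0.8107 − 0.7800 = 0.031.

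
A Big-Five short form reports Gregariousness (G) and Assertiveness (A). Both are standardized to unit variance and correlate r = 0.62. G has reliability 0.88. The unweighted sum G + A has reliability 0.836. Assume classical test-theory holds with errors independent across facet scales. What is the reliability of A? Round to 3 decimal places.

0.589

Var(G+A) = 2 + 2·0.62 = 3.240.
True-score variance = ρ_G + ρ_A + 2·0.62, so 0.836 = (0.88 + ρ_A + 1.24) / 3.240.
ρ_A = 0.836·3.240 − 0.88 − 1.24 = 0.589.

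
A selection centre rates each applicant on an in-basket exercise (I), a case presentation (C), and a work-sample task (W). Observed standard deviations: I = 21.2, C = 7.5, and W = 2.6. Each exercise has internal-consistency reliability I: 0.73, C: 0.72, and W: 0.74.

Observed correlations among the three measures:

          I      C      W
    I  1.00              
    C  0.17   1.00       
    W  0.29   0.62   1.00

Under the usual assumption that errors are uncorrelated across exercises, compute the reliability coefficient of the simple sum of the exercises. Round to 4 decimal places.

Var(I+C+W) = 21.2² + 7.5² + 2.6² + 2·[21.2·7.5·0.17 + 21.2·2.6·0.29 + 7.5·2.6·0.62] = 512.45 + 110.21 = 622.66.
Under uncorrelated errors the observed covariances equal the true-score covariances, so only the own-variance terms attenuate.
True-score variance = [21.2²·0.73 + 7.5²·0.72 + 2.6²·0.74] + 110.21 = 373.594 + 110.21 = 483.803.
Reliability = 483.803 / 622.66 = 0.7770.

0.7770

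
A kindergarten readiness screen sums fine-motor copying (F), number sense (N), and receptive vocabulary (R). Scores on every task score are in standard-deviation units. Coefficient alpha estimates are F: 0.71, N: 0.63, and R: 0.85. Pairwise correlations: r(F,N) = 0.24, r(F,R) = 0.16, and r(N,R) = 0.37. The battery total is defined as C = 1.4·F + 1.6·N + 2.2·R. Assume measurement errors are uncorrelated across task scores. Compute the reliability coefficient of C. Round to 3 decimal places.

0.840

Var(C) = 1.4² + 1.6² + 2.2² + 2·[2.24·0.24 + 3.08·0.16 + 3.52·0.37] = 9.36 + 4.6656 = 14.0256.
Under uncorrelated errors the observed covariances equal the true-score covariances, so only the own-variance terms attenuate.
True-score variance = [1.4²·0.71 + 1.6²·0.63 + 2.2²·0.85] + 4.6656 = 7.1184 + 4.6656 = 11.784.
Reliability = 11.784 / 14.0256 = 0.840.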